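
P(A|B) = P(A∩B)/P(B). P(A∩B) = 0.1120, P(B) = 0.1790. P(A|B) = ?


P(A|B) = 0.1120/0.1790 = 0.6257

P(A|B) = 0.6257


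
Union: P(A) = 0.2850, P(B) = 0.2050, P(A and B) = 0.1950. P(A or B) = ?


P(A∪B) = 0.2850 + 0.2050 - 0.1950
= 0.4900 - 0.1950
= 0.2950

P(A∪B) = 0.2950


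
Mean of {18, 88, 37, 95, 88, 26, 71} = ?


Sum = 18 + 88 + 37 + 95 + 88 + 26 + 71 = 423
n = 7
Mean = 423/7 = 60.4286

Mean = 60.4286


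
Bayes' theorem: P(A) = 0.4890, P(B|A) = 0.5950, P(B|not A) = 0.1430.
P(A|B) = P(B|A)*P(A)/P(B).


P(B) = P(B|A)*P(A) + P(B|A')*P(A')
= 0.5950*0.4890 + 0.1430*0.5110
= 0.290955 + 0.073073 = 0.364028
P(A|B) = 0.290955/0.364028 = 0.7993

P(A|B) = 0.7993


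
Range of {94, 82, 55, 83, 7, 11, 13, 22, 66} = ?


Max = 94, Min = 7
Range = 94 - 7 = 87

Range = 87


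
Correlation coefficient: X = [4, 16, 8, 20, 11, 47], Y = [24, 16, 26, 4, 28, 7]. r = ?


Mean X = 17.6667, Mean Y = 17.5000
SD X = 14.102797, SD Y = 9.305017
Cov = -96.333333
r = -96.333333/(14.102797*9.305017) = -0.7341

r = -0.7341


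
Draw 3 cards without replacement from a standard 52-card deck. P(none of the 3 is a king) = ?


P(no kings) = (48/52) × (47/51) × (46/50)
= 0.7826

P = 0.7826


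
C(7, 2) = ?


C(7,2) = 7!/(2! × 5!)
= 5040/(2 × 120)
= 21

C(7,2) = 21


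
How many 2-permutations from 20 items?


P(20,2) = 20!/18!
= 2432902008176640000/6402373705728000
= 380

P(20,2) = 380


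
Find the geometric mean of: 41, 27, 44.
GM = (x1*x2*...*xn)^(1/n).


Product = 41 × 27 × 44 = 48708
GM = 48708^(1/3) = 36.5202

GM = 36.5202


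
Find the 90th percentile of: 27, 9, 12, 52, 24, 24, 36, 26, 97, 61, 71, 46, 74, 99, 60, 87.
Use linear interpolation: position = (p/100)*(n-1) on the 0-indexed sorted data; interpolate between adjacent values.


Sorted: 9, 12, 24, 24, 26, 27, 36, 46, 52, 60, 61, 71, 74, 87, 97, 99
n = 16
Index = 90/100 * 15 = 13.5000
Lower = data[13] = 87, Upper = data[14] = 97
P90 = 87 + 0.5000*(10) = 92.0000

P90 = 92.0000


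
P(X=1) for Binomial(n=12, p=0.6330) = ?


C(12,1) = 12
p^1 = 0.633000
(1-p)^11 = 1.626772e-05
P = 12 * 0.633000 * 1.626772e-05 = 0.0001

P(X=1) = 0.0001


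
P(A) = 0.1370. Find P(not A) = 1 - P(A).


P(not A) = 1 - 0.1370 = 0.8630

P(not A) = 0.8630


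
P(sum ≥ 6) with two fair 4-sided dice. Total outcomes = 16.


Total outcomes = 4×4 = 16
Favorable (sum ≥ 6): 6
P = 6/16 = 0.3750

P = 0.3750


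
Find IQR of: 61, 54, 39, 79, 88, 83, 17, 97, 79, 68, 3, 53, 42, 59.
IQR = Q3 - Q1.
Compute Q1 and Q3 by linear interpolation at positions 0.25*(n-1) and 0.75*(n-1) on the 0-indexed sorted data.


Sorted: 3, 17, 39, 42, 53, 54, 59, 61, 68, 79, 79, 83, 88, 97
Q1 (25th %ile) = 44.7500
Q3 (75th %ile) = 79.0000
IQR = 79.0000 - 44.7500 = 34.2500

IQR = 34.2500


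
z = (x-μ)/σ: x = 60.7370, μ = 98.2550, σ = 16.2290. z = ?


z = (60.7370 - 98.2550)/16.2290
= -37.5180/16.2290
= -2.3118

z = -2.3118


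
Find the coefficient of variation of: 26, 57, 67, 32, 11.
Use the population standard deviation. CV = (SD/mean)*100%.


Mean = 38.6000
SD = 20.5387
CV = (20.5387/38.6000)*100 = 53.2092%

CV = 53.2092%


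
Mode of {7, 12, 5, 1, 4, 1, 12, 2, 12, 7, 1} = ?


Frequencies: 1:3, 2:1, 4:1, 5:1, 7:2, 12:3
Max frequency = 3
Mode = 1, 12

Mode = 1, 12


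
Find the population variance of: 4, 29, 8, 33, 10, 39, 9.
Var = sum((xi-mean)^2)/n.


Mean = 18.8571
Squared deviations: 220.7347, 102.8776, 117.8776, 200.0204, 78.4490, 405.7347, 97.1633
Sum = 1222.8571
Variance = 1222.8571/7 = 174.6939

Variance = 174.6939


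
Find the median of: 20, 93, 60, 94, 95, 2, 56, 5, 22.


Sorted: 2, 5, 20, 22, 56, 60, 93, 94, 95
n = 9 (odd)
Middle value = 56

Median = 56


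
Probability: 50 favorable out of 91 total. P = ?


P = 50/91 = 0.5495

P = 0.5495


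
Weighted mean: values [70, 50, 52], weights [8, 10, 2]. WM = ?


Numerator = 70*8 + 50*10 + 52*2 = 1164
Denominator = 8 + 10 + 2 = 20
WM = 1164/20 = 58.2000

WM = 58.2000


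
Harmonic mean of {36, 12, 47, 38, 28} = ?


Sum of reciprocals = 1/36 + 1/12 + 1/47 + 1/38 + 1/28 = 0.194418
HM = 5/0.194418 = 25.7178

HM = 25.7178


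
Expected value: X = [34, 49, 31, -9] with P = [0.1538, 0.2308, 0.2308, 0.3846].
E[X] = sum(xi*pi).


E[X] = 34*0.1538 + 49*0.2308 + 31*0.2308 - 9*0.3846
= 5.2292 + 11.3092 + 7.1548 - 3.4614
= 20.2318

E[X] = 20.2318


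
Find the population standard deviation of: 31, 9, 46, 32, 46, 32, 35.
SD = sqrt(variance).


Mean = 33.0000
Variance = 132.0000
SD = sqrt(132.0000) = 11.4891

SD = 11.4891


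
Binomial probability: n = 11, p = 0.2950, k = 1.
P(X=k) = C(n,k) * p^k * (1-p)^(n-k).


C(11,1) = 11
p^1 = 0.295000
(1-p)^10 = 0.030331
P = 11 * 0.295000 * 0.030331 = 0.0984

P(X=1) = 0.0984


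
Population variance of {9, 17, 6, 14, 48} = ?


Mean = 18.8000
Squared deviations: 96.0400, 3.2400, 163.8400, 23.0400, 852.6400
Sum = 1138.8000
Variance = 1138.8000/5 = 227.7600

Variance = 227.7600


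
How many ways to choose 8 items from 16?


C(16,8) = 16!/(8! × 8!)
= 20922789888000/(40320 × 40320)
= 12870

C(16,8) = 12870


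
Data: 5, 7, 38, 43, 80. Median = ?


Sorted: 5, 7, 38, 43, 80
n = 5 (odd)
Middle value = 38

Median = 38


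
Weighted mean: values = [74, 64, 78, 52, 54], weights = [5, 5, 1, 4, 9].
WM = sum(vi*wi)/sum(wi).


Numerator = 74*5 + 64*5 + 78*1 + 52*4 + 54*9 = 1462
Denominator = 5 + 5 + 1 + 4 + 9 = 24
WM = 1462/24 = 60.9167

WM = 60.9167


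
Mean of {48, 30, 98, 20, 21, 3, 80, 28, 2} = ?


Sum = 48 + 30 + 98 + 20 + 21 + 3 + 80 + 28 + 2 = 330
n = 9
Mean = 330/9 = 36.6667

Mean = 36.6667


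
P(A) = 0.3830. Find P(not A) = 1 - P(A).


P(not A) = 1 - 0.3830 = 0.6170

P(not A) = 0.6170


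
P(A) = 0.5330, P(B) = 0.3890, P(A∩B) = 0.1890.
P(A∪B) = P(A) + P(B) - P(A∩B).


P(A∪B) = 0.5330 + 0.3890 - 0.1890
= 0.9220 - 0.1890
= 0.7330

P(A∪B) = 0.7330


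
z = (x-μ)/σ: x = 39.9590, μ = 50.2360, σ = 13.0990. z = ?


z = (39.9590 - 50.2360)/13.0990
= -10.2770/13.0990
= -0.7846

z = -0.7846


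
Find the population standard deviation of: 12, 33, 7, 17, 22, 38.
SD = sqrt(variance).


Mean = 21.5000
Variance = 120.9167
SD = sqrt(120.9167) = 10.9962

SD = 10.9962


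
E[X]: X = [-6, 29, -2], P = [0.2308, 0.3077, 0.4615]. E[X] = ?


E[X] = -6*0.2308 + 29*0.3077 - 2*0.4615
= -1.3848 + 8.9233 - 0.9230
= 6.6155

E[X] = 6.6155


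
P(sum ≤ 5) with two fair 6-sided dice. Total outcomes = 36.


Total outcomes = 6×6 = 36
Favorable (sum ≤ 5): 10
P = 10/36 = 0.2778

P = 0.2778


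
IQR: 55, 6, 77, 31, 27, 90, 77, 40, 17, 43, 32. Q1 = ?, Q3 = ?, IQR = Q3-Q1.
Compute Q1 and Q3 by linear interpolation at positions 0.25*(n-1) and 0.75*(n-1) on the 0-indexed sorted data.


Sorted: 6, 17, 27, 31, 32, 40, 43, 55, 77, 77, 90
Q1 (25th %ile) = 29.0000
Q3 (75th %ile) = 66.0000
IQR = 66.0000 - 29.0000 = 37.0000

IQR = 37.0000


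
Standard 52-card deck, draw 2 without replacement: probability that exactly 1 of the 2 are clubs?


Hypergeometric: P(X=1) = C(13,1)·C(39,1) / C(52,2)
= 13 × 39 / 1326
= 507/1326 = 0.3824

P = 0.3824


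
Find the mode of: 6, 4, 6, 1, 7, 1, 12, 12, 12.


Frequencies: 1:2, 4:1, 6:2, 7:1, 12:3
Max frequency = 3
Mode = 12

Mode = 12


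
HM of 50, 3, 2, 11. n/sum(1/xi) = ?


Sum of reciprocals = 1/50 + 1/3 + 1/2 + 1/11 = 0.944242
HM = 4/0.944242 = 4.2362

HM = 4.2362


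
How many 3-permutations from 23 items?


P(23,3) = 23!/20!
= 25852016738884976640000/2432902008176640000
= 10626

P(23,3) = 10626


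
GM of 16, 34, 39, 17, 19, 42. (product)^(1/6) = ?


Product = 16 × 34 × 39 × 17 × 19 × 42 = 287816256
GM = 287816256^(1/6) = 25.6952

GM = 25.6952


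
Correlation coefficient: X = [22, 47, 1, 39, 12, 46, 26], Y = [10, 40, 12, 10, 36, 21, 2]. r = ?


Mean X = 27.5714, Mean Y = 18.7143
SD X = 16.167491, SD Y = 13.274189
Cov = 48.591837
r = 48.591837/(16.167491*13.274189) = 0.2264

r = 0.2264


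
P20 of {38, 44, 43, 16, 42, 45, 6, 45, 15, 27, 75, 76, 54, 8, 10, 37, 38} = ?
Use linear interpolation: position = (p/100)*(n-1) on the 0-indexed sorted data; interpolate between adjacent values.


Sorted: 6, 8, 10, 15, 16, 27, 37, 38, 38, 42, 43, 44, 45, 45, 54, 75, 76
n = 17
Index = 20/100 * 16 = 3.2000
Lower = data[3] = 15, Upper = data[4] = 16
P20 = 15 + 0.2000*(1) = 15.2000

P20 = 15.2000


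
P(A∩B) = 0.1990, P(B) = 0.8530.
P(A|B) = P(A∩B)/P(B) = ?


P(A|B) = 0.1990/0.8530 = 0.2333

P(A|B) = 0.2333


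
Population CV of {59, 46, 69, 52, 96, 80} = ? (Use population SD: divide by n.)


Mean = 67.0000
SD = 17.0489
CV = (17.0489/67.0000)*100 = 25.4462%

CV = 25.4462%


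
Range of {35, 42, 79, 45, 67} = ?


Max = 79, Min = 35
Range = 79 - 35 = 44

Range = 44


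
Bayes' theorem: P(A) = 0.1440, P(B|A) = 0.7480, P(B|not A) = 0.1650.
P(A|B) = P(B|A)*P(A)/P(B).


P(B) = P(B|A)*P(A) + P(B|A')*P(A')
= 0.7480*0.1440 + 0.1650*0.8560
= 0.107712 + 0.141240 = 0.248952
P(A|B) = 0.107712/0.248952 = 0.4327

P(A|B) = 0.4327


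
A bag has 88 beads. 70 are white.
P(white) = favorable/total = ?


P = 70/88 = 0.7955

P = 0.7955


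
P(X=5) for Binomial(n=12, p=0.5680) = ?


C(12,5) = 792
p^5 = 0.059121
(1-p)^7 = 0.002808
P = 792 * 0.059121 * 0.002808 = 0.1315

P(X=5) = 0.1315


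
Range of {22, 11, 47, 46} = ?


Max = 47, Min = 11
Range = 47 - 11 = 36

Range = 36


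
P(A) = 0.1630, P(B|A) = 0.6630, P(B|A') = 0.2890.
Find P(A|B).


P(B) = P(B|A)*P(A) + P(B|A')*P(A')
= 0.6630*0.1630 + 0.2890*0.8370
= 0.108069 + 0.241893 = 0.349962
P(A|B) = 0.108069/0.349962 = 0.3088

P(A|B) = 0.3088


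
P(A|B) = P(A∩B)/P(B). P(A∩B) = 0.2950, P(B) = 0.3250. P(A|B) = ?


P(A|B) = 0.2950/0.3250 = 0.9077

P(A|B) = 0.9077


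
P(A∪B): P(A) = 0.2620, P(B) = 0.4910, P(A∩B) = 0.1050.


P(A∪B) = 0.2620 + 0.4910 - 0.1050
= 0.7530 - 0.1050
= 0.6480

P(A∪B) = 0.6480


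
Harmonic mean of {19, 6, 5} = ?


Sum of reciprocals = 1/19 + 1/6 + 1/5 = 0.419298
HM = 3/0.419298 = 7.1548

HM = 7.1548


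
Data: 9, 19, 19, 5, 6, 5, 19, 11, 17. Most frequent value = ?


Frequencies: 5:2, 6:1, 9:1, 11:1, 17:1, 19:3
Max frequency = 3
Mode = 19

Mode = 19


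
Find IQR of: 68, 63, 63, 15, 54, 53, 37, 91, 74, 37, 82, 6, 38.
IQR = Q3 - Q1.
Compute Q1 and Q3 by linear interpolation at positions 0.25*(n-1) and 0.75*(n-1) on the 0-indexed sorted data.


Sorted: 6, 15, 37, 37, 38, 53, 54, 63, 63, 68, 74, 82, 91
Q1 (25th %ile) = 37.0000
Q3 (75th %ile) = 68.0000
IQR = 68.0000 - 37.0000 = 31.0000

IQR = 31.0000


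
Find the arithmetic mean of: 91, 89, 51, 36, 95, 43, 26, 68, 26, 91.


Sum = 91 + 89 + 51 + 36 + 95 + 43 + 26 + 68 + 26 + 91 = 616
n = 10
Mean = 616/10 = 61.6000

Mean = 61.6000


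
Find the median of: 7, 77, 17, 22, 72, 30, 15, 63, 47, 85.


Sorted: 7, 15, 17, 22, 30, 47, 63, 72, 77, 85
n = 10 (even)
Middle values: 30 and 47
Median = (30+47)/2 = 38.5000

Median = 38.5000


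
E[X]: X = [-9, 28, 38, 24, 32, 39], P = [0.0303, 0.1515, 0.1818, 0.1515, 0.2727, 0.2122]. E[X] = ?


E[X] = -9*0.0303 + 28*0.1515 + 38*0.1818 + 24*0.1515 + 32*0.2727 + 39*0.2122
= -0.2727 + 4.2420 + 6.9084 + 3.6360 + 8.7264 + 8.2758
= 31.5159

E[X] = 31.5159


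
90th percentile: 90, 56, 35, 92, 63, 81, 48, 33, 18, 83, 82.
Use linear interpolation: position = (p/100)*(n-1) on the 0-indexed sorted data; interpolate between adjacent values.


Sorted: 18, 33, 35, 48, 56, 63, 81, 82, 83, 90, 92
n = 11
Index = 90/100 * 10 = 9.0000
Lower = data[9] = 90, Upper = data[10] = 92
P90 = 90 + 0*(2) = 90.0000

P90 = 90.0000


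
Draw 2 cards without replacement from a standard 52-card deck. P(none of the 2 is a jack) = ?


P(no jacks) = (48/52) × (47/51)
= 0.8507

P = 0.8507


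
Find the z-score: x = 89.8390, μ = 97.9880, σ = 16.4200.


z = (89.8390 - 97.9880)/16.4200
= -8.1490/16.4200
= -0.4963

z = -0.4963


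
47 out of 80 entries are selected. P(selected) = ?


P = 47/80 = 0.5875

P = 0.5875


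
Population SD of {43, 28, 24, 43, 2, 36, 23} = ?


Mean = 28.4286
Variance = 175.6735
SD = sqrt(175.6735) = 13.2542

SD = 13.2542


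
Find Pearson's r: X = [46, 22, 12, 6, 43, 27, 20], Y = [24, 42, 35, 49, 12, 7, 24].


Mean X = 25.1429, Mean Y = 27.5714
SD X = 13.798846, SD Y = 14.211234
Cov = -132.224490
r = -132.224490/(13.798846*14.211234) = -0.6743

r = -0.6743


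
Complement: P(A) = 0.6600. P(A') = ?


P(not A) = 1 - 0.6600 = 0.3400

P(not A) = 0.3400


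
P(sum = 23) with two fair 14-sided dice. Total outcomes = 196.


Total outcomes = 14×14 = 196
Favorable (sum = 23): 6
P = 6/196 = 0.0306

P = 0.0306


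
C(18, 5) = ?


C(18,5) = 18!/(5! × 13!)
= 6402373705728000/(120 × 6227020800)
= 8568

C(18,5) = 8568


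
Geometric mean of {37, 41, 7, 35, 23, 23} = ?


Product = 37 × 41 × 7 × 35 × 23 × 23 = 196610785
GM = 196610785^(1/6) = 24.1139

GM = 24.1139


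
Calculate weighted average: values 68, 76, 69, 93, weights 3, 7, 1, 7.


Numerator = 68*3 + 76*7 + 69*1 + 93*7 = 1456
Denominator = 3 + 7 + 1 + 7 = 18
WM = 1456/18 = 80.8889

WM = 80.8889


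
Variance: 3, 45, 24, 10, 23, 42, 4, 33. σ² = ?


Mean = 23.0000
Squared deviations: 400.0000, 484.0000, 1.0000, 169.0000, 0, 361.0000, 361.0000, 100.0000
Sum = 1876.0000
Variance = 1876.0000/8 = 234.5000

Variance = 234.5000


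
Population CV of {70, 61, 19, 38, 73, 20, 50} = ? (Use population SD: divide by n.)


Mean = 47.2857
SD = 20.7138
CV = (20.7138/47.2857)*100 = 43.8056%

CV = 43.8056%


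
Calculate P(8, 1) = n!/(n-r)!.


P(8,1) = 8!/7!
= 40320/5040
= 8

P(8,1) = 8


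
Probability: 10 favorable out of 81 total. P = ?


P = 10/81 = 0.1235

P = 0.1235


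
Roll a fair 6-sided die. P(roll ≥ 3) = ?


Favorable outcomes (roll ≥ 3): 4
Total outcomes = 6
P = 4/6 = 0.6667

P = 0.6667


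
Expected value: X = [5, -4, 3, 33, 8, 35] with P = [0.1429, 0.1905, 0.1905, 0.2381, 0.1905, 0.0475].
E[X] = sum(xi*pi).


E[X] = 5*0.1429 - 4*0.1905 + 3*0.1905 + 33*0.2381 + 8*0.1905 + 35*0.0475
= 0.7145 - 0.7620 + 0.5715 + 7.8573 + 1.5240 + 1.6625
= 11.5678

E[X] = 11.5678


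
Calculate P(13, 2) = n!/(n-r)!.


P(13,2) = 13!/11!
= 6227020800/39916800
= 156

P(13,2) = 156


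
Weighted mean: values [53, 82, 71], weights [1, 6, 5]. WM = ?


Numerator = 53*1 + 82*6 + 71*5 = 900
Denominator = 1 + 6 + 5 = 12
WM = 900/12 = 75.0000

WM = 75.0000


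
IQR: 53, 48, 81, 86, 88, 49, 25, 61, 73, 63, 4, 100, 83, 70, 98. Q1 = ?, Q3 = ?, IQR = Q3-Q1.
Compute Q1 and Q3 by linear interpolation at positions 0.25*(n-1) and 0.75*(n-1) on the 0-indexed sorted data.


Sorted: 4, 25, 48, 49, 53, 61, 63, 70, 73, 81, 83, 86, 88, 98, 100
Q1 (25th %ile) = 51.0000
Q3 (75th %ile) = 84.5000
IQR = 84.5000 - 51.0000 = 33.5000

IQR = 33.5000


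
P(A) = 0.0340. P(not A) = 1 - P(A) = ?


P(not A) = 1 - 0.0340 = 0.9660

P(not A) = 0.9660


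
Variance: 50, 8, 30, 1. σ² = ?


Mean = 22.2500
Squared deviations: 770.0625, 203.0625, 60.0625, 451.5625
Sum = 1484.7500
Variance = 1484.7500/4 = 371.1875

Variance = 371.1875


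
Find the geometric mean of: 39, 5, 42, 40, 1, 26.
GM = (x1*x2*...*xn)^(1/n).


Product = 39 × 5 × 42 × 40 × 1 × 26 = 8517600
GM = 8517600^(1/6) = 14.2907

GM = 14.2907


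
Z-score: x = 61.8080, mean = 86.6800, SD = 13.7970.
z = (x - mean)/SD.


z = (61.8080 - 86.6800)/13.7970
= -24.8720/13.7970
= -1.8027

z = -1.8027


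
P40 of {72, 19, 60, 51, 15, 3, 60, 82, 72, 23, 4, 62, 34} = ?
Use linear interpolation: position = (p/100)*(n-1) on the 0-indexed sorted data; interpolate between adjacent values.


Sorted: 3, 4, 15, 19, 23, 34, 51, 60, 60, 62, 72, 72, 82
n = 13
Index = 40/100 * 12 = 4.8000
Lower = data[4] = 23, Upper = data[5] = 34
P40 = 23 + 0.8000*(11) = 31.8000

P40 = 31.8000


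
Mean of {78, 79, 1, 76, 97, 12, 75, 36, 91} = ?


Sum = 78 + 79 + 1 + 76 + 97 + 12 + 75 + 36 + 91 = 545
n = 9
Mean = 545/9 = 60.5556

Mean = 60.5556


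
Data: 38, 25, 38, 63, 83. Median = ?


Sorted: 25, 38, 38, 63, 83
n = 5 (odd)
Middle value = 38

Median = 38


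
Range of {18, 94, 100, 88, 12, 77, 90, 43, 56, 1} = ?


Max = 100, Min = 1
Range = 100 - 1 = 99

Range = 99


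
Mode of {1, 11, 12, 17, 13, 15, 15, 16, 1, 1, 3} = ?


Frequencies: 1:3, 3:1, 11:1, 12:1, 13:1, 15:2, 16:1, 17:1
Max frequency = 3
Mode = 1

Mode = 1


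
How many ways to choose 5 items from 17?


C(17,5) = 17!/(5! × 12!)
= 355687428096000/(120 × 479001600)
= 6188

C(17,5) = 6188


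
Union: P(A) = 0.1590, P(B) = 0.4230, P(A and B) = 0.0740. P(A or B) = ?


P(A∪B) = 0.1590 + 0.4230 - 0.0740
= 0.5820 - 0.0740
= 0.5080

P(A∪B) = 0.5080


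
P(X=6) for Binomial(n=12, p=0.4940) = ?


C(12,6) = 924
p^6 = 0.014533
(1-p)^6 = 0.016784
P = 924 * 0.014533 * 0.016784 = 0.2254

P(X=6) = 0.2254


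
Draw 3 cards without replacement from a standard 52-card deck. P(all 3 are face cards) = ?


P(all face cards) = (12/52) × (11/51) × (10/50)
= 0.0100

P = 0.0100


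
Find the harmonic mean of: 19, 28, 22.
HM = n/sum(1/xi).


Sum of reciprocals = 1/19 + 1/28 + 1/22 = 0.133800
HM = 3/0.133800 = 22.4215

HM = 22.4215


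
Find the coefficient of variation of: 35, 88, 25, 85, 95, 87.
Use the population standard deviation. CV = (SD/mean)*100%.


Mean = 69.1667
SD = 28.0144
CV = (28.0144/69.1667)*100 = 40.5027%

CV = 40.5027%


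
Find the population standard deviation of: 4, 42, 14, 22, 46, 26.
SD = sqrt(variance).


Mean = 25.6667
Variance = 216.5556
SD = sqrt(216.5556) = 14.7158

SD = 14.7158


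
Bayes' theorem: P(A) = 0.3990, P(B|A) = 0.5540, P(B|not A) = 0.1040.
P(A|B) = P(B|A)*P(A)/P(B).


P(B) = P(B|A)*P(A) + P(B|A')*P(A')
= 0.5540*0.3990 + 0.1040*0.6010
= 0.221046 + 0.062504 = 0.283550
P(A|B) = 0.221046/0.283550 = 0.7796

P(A|B) = 0.7796


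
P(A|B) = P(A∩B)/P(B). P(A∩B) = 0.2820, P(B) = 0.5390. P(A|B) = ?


P(A|B) = 0.2820/0.5390 = 0.5232

P(A|B) = 0.5232


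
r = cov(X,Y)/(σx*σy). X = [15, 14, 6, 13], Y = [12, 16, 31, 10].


Mean X = 12.0000, Mean Y = 17.2500
SD X = 3.535534, SD Y = 8.227241
Cov = -27.000000
r = -27.000000/(3.535534*8.227241) = -0.9282

r = -0.9282


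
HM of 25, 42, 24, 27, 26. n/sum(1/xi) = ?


Sum of reciprocals = 1/25 + 1/42 + 1/24 + 1/27 + 1/26 = 0.180975
HM = 5/0.180975 = 27.6282

HM = 27.6282


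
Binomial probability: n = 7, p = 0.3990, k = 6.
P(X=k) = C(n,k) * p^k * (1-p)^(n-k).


C(7,6) = 7
p^6 = 0.004035
(1-p)^1 = 0.601000
P = 7 * 0.004035 * 0.601000 = 0.0170

P(X=6) = 0.0170


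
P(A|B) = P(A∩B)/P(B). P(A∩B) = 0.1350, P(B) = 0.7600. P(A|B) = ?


P(A|B) = 0.1350/0.7600 = 0.1776

P(A|B) = 0.1776


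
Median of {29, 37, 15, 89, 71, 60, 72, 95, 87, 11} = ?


Sorted: 11, 15, 29, 37, 60, 71, 72, 87, 89, 95
n = 10 (even)
Middle values: 60 and 71
Median = (60+71)/2 = 65.5000

Median = 65.5000


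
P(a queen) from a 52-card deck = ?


4 queens in 52 cards
P = 4/52 = 0.0769

P = 0.0769


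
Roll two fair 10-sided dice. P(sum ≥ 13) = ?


Total outcomes = 10×10 = 100
Favorable (sum ≥ 13): 36
P = 36/100 = 0.3600

P = 0.3600


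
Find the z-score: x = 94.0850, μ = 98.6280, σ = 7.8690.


z = (94.0850 - 98.6280)/7.8690
= -4.5430/7.8690
= -0.5773

z = -0.5773


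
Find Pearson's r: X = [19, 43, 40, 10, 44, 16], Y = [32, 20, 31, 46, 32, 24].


Mean X = 28.6667, Mean Y = 30.8333
SD X = 13.972195, SD Y = 8.132582
Cov = -57.222222
r = -57.222222/(13.972195*8.132582) = -0.5036

r = -0.5036


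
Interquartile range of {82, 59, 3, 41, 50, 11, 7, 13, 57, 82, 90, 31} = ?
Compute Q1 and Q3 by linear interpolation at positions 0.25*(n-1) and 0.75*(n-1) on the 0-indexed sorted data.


Sorted: 3, 7, 11, 13, 31, 41, 50, 57, 59, 82, 82, 90
Q1 (25th %ile) = 12.5000
Q3 (75th %ile) = 64.7500
IQR = 64.7500 - 12.5000 = 52.2500

IQR = 52.2500


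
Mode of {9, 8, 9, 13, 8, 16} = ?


Frequencies: 8:2, 9:2, 13:1, 16:1
Max frequency = 2
Mode = 8, 9

Mode = 8, 9


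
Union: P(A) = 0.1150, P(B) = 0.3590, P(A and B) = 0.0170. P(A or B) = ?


P(A∪B) = 0.1150 + 0.3590 - 0.0170
= 0.4740 - 0.0170
= 0.4570

P(A∪B) = 0.4570


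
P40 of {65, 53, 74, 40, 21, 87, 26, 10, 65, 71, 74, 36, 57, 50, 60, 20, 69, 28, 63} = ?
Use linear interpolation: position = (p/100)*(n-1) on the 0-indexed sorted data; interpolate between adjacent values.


Sorted: 10, 20, 21, 26, 28, 36, 40, 50, 53, 57, 60, 63, 65, 65, 69, 71, 74, 74, 87
n = 19
Index = 40/100 * 18 = 7.2000
Lower = data[7] = 50, Upper = data[8] = 53
P40 = 50 + 0.2000*(3) = 50.6000

P40 = 50.6000


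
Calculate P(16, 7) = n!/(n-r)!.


P(16,7) = 16!/9!
= 20922789888000/362880
= 57657600

P(16,7) = 57657600


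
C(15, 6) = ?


C(15,6) = 15!/(6! × 9!)
= 1307674368000/(720 × 362880)
= 5005

C(15,6) = 5005


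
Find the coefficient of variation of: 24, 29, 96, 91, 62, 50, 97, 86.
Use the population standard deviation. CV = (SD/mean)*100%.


Mean = 66.8750
SD = 28.0287
CV = (28.0287/66.8750)*100 = 41.9121%

CV = 41.9121%


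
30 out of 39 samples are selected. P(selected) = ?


P = 30/39 = 0.7692

P = 0.7692


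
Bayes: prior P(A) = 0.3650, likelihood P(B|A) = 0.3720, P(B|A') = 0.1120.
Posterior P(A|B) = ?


P(B) = P(B|A)*P(A) + P(B|A')*P(A')
= 0.3720*0.3650 + 0.1120*0.6350
= 0.135780 + 0.071120 = 0.206900
P(A|B) = 0.135780/0.206900 = 0.6563

P(A|B) = 0.6563


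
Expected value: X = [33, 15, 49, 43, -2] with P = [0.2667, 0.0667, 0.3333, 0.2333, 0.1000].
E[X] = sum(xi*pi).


E[X] = 33*0.2667 + 15*0.0667 + 49*0.3333 + 43*0.2333 - 2*0.1000
= 8.8011 + 1.0005 + 16.3317 + 10.0319 - 0.2000
= 35.9652

E[X] = 35.9652


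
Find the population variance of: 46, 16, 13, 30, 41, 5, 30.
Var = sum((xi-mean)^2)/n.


Mean = 25.8571
Squared deviations: 405.7347, 97.1633, 165.3061, 17.1633, 229.3061, 435.0204, 17.1633
Sum = 1366.8571
Variance = 1366.8571/7 = 195.2653

Variance = 195.2653


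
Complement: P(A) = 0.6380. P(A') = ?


P(not A) = 1 - 0.6380 = 0.3620

P(not A) = 0.3620


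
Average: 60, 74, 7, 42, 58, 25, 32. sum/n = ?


Sum = 60 + 74 + 7 + 42 + 58 + 25 + 32 = 298
n = 7
Mean = 298/7 = 42.5714

Mean = 42.5714


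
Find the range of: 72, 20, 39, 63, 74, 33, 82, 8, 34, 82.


Max = 82, Min = 8
Range = 82 - 8 = 74

Range = 74


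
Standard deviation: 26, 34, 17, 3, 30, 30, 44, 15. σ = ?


Mean = 24.8750
Variance = 142.6094
SD = sqrt(142.6094) = 11.9419

SD = 11.9419


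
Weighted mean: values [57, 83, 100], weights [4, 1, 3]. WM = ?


Numerator = 57*4 + 83*1 + 100*3 = 611
Denominator = 4 + 1 + 3 = 8
WM = 611/8 = 76.3750

WM = 76.3750


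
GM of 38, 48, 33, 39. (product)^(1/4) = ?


Product = 38 × 48 × 33 × 39 = 2347488
GM = 2347488^(1/4) = 39.1427

GM = 39.1427


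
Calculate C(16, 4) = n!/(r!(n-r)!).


C(16,4) = 16!/(4! × 12!)
= 20922789888000/(24 × 479001600)
= 1820

C(16,4) = 1820


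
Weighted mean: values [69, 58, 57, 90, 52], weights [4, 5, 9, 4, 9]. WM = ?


Numerator = 69*4 + 58*5 + 57*9 + 90*4 + 52*9 = 1907
Denominator = 4 + 5 + 9 + 4 + 9 = 31
WM = 1907/31 = 61.5161

WM = 61.5161


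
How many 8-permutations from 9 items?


P(9,8) = 9!/1!
= 362880/1
= 362880

P(9,8) = 362880


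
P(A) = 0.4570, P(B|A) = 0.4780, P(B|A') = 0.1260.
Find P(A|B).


P(B) = P(B|A)*P(A) + P(B|A')*P(A')
= 0.4780*0.4570 + 0.1260*0.5430
= 0.218446 + 0.068418 = 0.286864
P(A|B) = 0.218446/0.286864 = 0.7615

P(A|B) = 0.7615


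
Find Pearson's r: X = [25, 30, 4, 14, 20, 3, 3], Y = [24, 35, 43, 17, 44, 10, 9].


Mean X = 14.1429, Mean Y = 26.0000
SD X = 10.384447, SD Y = 13.752922
Cov = 60.428571
r = 60.428571/(10.384447*13.752922) = 0.4231

r = 0.4231


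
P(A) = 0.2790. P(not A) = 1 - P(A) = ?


P(not A) = 1 - 0.2790 = 0.7210

P(not A) = 0.7210


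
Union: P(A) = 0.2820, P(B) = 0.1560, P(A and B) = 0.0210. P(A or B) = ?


P(A∪B) = 0.2820 + 0.1560 - 0.0210
= 0.4380 - 0.0210
= 0.4170

P(A∪B) = 0.4170


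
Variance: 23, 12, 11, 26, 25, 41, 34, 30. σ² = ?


Mean = 25.2500
Squared deviations: 5.0625, 175.5625, 203.0625, 0.5625, 0.0625, 248.0625, 76.5625, 22.5625
Sum = 731.5000
Variance = 731.5000/8 = 91.4375

Variance = 91.4375


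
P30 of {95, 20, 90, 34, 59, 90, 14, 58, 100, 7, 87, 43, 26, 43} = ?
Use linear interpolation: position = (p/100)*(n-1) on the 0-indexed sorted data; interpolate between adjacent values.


Sorted: 7, 14, 20, 26, 34, 43, 43, 58, 59, 87, 90, 90, 95, 100
n = 14
Index = 30/100 * 13 = 3.9000
Lower = data[3] = 26, Upper = data[4] = 34
P30 = 26 + 0.9000*(8) = 33.2000

P30 = 33.2000


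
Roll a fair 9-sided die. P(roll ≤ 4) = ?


Favorable outcomes (roll ≤ 4): 4
Total outcomes = 9
P = 4/9 = 0.4444

P = 0.4444


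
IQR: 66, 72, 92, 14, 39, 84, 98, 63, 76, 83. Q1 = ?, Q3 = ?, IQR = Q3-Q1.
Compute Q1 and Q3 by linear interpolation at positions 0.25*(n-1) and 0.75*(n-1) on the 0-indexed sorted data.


Sorted: 14, 39, 63, 66, 72, 76, 83, 84, 92, 98
Q1 (25th %ile) = 63.7500
Q3 (75th %ile) = 83.7500
IQR = 83.7500 - 63.7500 = 20.0000

IQR = 20.0000


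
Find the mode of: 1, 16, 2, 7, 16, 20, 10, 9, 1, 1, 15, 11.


Frequencies: 1:3, 2:1, 7:1, 9:1, 10:1, 11:1, 15:1, 16:2, 20:1
Max frequency = 3
Mode = 1

Mode = 1


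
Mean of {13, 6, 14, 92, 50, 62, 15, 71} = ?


Sum = 13 + 6 + 14 + 92 + 50 + 62 + 15 + 71 = 323
n = 8
Mean = 323/8 = 40.3750

Mean = 40.3750


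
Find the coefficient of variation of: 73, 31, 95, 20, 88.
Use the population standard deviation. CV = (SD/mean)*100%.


Mean = 61.4000
SD = 30.3618
CV = (30.3618/61.4000)*100 = 49.4492%

CV = 49.4492%


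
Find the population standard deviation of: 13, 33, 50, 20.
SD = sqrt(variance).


Mean = 29.0000
Variance = 198.5000
SD = sqrt(198.5000) = 14.0890

SD = 14.0890


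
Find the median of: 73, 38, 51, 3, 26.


Sorted: 3, 26, 38, 51, 73
n = 5 (odd)
Middle value = 38

Median = 38


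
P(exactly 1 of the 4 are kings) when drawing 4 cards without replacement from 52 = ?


Hypergeometric: P(X=1) = C(4,1)·C(48,3) / C(52,4)
= 4 × 17296 / 270725
= 69184/270725 = 0.2556

P = 0.2556


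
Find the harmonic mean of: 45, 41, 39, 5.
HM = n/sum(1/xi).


Sum of reciprocals = 1/45 + 1/41 + 1/39 + 1/5 = 0.272253
HM = 4/0.272253 = 14.6922

HM = 14.6922


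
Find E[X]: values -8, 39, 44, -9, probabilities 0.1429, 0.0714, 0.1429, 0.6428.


E[X] = -8*0.1429 + 39*0.0714 + 44*0.1429 - 9*0.6428
= -1.1432 + 2.7846 + 6.2876 - 5.7852
= 2.1438

E[X] = 2.1438


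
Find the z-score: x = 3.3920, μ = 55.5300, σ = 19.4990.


z = (3.3920 - 55.5300)/19.4990
= -52.1380/19.4990
= -2.6739

z = -2.6739


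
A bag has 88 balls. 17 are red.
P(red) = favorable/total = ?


P = 17/88 = 0.1932

P = 0.1932


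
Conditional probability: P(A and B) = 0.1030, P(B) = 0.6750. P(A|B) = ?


P(A|B) = 0.1030/0.6750 = 0.1526

P(A|B) = 0.1526


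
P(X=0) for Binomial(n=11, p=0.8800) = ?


C(11,0) = 1
p^0 = 1.000000
(1-p)^11 = 7.430084e-11
P = 1 * 1.000000 * 7.430084e-11 = 7.4301e-11

P(X=0) = 7.4301e-11


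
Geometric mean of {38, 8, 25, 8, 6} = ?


Product = 38 × 8 × 25 × 8 × 6 = 364800
GM = 364800^(1/5) = 12.9542

GM = 12.9542


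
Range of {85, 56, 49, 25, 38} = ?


Max = 85, Min = 25
Range = 85 - 25 = 60

Range = 60


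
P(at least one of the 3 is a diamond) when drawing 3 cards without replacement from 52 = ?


P(at least one) = 1 - P(none)
P(none) = (39/52) × (38/51) × (37/50) = 0.413529
P(at least one) = 1 - 0.413529 = 0.5865

P = 0.5865


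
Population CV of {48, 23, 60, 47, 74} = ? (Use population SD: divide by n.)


Mean = 50.4000
SD = 16.8357
CV = (16.8357/50.4000)*100 = 33.4041%

CV = 33.4041%


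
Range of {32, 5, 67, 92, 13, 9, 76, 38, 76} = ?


Max = 92, Min = 5
Range = 92 - 5 = 87

Range = 87


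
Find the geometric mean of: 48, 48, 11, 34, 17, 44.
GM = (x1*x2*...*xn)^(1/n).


Product = 48 × 48 × 11 × 34 × 17 × 44 = 644548608
GM = 644548608^(1/6) = 29.3907

GM = 29.3907


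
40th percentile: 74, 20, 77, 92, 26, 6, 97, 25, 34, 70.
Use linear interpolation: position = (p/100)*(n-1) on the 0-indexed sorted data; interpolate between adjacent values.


Sorted: 6, 20, 25, 26, 34, 70, 74, 77, 92, 97
n = 10
Index = 40/100 * 9 = 3.6000
Lower = data[3] = 26, Upper = data[4] = 34
P40 = 26 + 0.6000*(8) = 30.8000

P40 = 30.8000


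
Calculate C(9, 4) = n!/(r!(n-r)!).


C(9,4) = 9!/(4! × 5!)
= 362880/(24 × 120)
= 126

C(9,4) = 126


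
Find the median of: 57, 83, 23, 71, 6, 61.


Sorted: 6, 23, 57, 61, 71, 83
n = 6 (even)
Middle values: 57 and 61
Median = (57+61)/2 = 59.0000

Median = 59.0000


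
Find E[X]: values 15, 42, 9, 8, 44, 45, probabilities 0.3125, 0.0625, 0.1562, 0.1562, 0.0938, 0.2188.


E[X] = 15*0.3125 + 42*0.0625 + 9*0.1562 + 8*0.1562 + 44*0.0938 + 45*0.2188
= 4.6875 + 2.6250 + 1.4058 + 1.2496 + 4.1272 + 9.8460
= 23.9411

E[X] = 23.9411


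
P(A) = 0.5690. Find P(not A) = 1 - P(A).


P(not A) = 1 - 0.5690 = 0.4310

P(not A) = 0.4310


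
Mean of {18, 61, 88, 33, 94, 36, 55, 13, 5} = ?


Sum = 18 + 61 + 88 + 33 + 94 + 36 + 55 + 13 + 5 = 403
n = 9
Mean = 403/9 = 44.7778

Mean = 44.7778


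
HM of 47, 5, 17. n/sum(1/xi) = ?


Sum of reciprocals = 1/47 + 1/5 + 1/17 = 0.280100
HM = 3/0.280100 = 10.7105

HM = 10.7105


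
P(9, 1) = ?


P(9,1) = 9!/8!
= 362880/40320
= 9

P(9,1) = 9


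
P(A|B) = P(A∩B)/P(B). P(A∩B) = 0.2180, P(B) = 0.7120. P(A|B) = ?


P(A|B) = 0.2180/0.7120 = 0.3062

P(A|B) = 0.3062


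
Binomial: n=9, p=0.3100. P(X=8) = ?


C(9,8) = 9
p^8 = 8.528910e-05
(1-p)^1 = 0.690000
P = 9 * 8.528910e-05 * 0.690000 = 0.0005

P(X=8) = 0.0005


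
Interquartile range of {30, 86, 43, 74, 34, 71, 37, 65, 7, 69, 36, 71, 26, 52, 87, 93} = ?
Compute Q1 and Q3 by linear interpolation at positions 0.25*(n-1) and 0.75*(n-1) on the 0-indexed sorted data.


Sorted: 7, 26, 30, 34, 36, 37, 43, 52, 65, 69, 71, 71, 74, 86, 87, 93
Q1 (25th %ile) = 35.5000
Q3 (75th %ile) = 71.7500
IQR = 71.7500 - 35.5000 = 36.2500

IQR = 36.2500


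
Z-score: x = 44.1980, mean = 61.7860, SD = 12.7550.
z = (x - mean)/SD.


z = (44.1980 - 61.7860)/12.7550
= -17.5880/12.7550
= -1.3789

z = -1.3789


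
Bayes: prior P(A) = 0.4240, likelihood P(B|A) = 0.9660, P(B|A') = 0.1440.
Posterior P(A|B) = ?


P(B) = P(B|A)*P(A) + P(B|A')*P(A')
= 0.9660*0.4240 + 0.1440*0.5760
= 0.409584 + 0.082944 = 0.492528
P(A|B) = 0.409584/0.492528 = 0.8316

P(A|B) = 0.8316


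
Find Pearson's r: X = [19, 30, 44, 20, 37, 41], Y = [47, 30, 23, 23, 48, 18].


Mean X = 31.8333, Mean Y = 31.5000
SD X = 9.719682, SD Y = 11.842719
Cov = -39.583333
r = -39.583333/(9.719682*11.842719) = -0.3439

r = -0.3439


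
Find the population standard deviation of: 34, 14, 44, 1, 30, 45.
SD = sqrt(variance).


Mean = 28.0000
Variance = 251.6667
SD = sqrt(251.6667) = 15.8640

SD = 15.8640


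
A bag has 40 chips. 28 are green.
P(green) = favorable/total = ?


P = 28/40 = 0.7000

P = 0.7000


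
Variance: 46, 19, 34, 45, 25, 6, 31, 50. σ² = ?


Mean = 32.0000
Squared deviations: 196.0000, 169.0000, 4.0000, 169.0000, 49.0000, 676.0000, 1.0000, 324.0000
Sum = 1588.0000
Variance = 1588.0000/8 = 198.5000

Variance = 198.5000


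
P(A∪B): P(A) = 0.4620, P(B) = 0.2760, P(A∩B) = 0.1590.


P(A∪B) = 0.4620 + 0.2760 - 0.1590
= 0.7380 - 0.1590
= 0.5790

P(A∪B) = 0.5790


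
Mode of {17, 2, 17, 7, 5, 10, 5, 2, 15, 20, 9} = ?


Frequencies: 2:2, 5:2, 7:1, 9:1, 10:1, 15:1, 17:2, 20:1
Max frequency = 2
Mode = 2, 5, 17

Mode = 2, 5, 17


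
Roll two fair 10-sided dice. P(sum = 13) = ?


Total outcomes = 10×10 = 100
Favorable (sum = 13): 8
P = 8/100 = 0.0800

P = 0.0800


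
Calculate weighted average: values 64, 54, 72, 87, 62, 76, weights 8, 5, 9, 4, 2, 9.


Numerator = 64*8 + 54*5 + 72*9 + 87*4 + 62*2 + 76*9 = 2586
Denominator = 8 + 5 + 9 + 4 + 2 + 9 = 37
WM = 2586/37 = 69.8919

WM = 69.8919


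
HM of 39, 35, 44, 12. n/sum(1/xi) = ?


Sum of reciprocals = 1/39 + 1/35 + 1/44 + 1/12 = 0.160273
HM = 4/0.160273 = 24.9574

HM = 24.9574


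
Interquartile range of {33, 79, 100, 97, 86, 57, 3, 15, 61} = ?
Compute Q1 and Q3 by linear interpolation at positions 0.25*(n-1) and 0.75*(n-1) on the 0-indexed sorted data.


Sorted: 3, 15, 33, 57, 61, 79, 86, 97, 100
Q1 (25th %ile) = 33.0000
Q3 (75th %ile) = 86.0000
IQR = 86.0000 - 33.0000 = 53.0000

IQR = 53.0000


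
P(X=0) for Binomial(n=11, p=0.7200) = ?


C(11,0) = 1
p^0 = 1.000000
(1-p)^11 = 8.293509e-07
P = 1 * 1.000000 * 8.293509e-07 = 8.2935e-07

P(X=0) = 8.2935e-07


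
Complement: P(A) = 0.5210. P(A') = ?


P(not A) = 1 - 0.5210 = 0.4790

P(not A) = 0.4790


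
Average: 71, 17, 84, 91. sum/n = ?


Sum = 71 + 17 + 84 + 91 = 263
n = 4
Mean = 263/4 = 65.7500

Mean = 65.7500


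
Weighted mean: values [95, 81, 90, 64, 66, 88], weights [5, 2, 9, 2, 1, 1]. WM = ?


Numerator = 95*5 + 81*2 + 90*9 + 64*2 + 66*1 + 88*1 = 1729
Denominator = 5 + 2 + 9 + 2 + 1 + 1 = 20
WM = 1729/20 = 86.4500

WM = 86.4500


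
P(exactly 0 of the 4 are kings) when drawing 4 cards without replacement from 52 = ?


Hypergeometric: P(X=0) = C(4,0)·C(48,4) / C(52,4)
= 1 × 194580 / 270725
= 194580/270725 = 0.7187

P = 0.7187


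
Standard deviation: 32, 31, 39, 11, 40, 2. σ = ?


Mean = 25.8333
Variance = 204.4722
SD = sqrt(204.4722) = 14.2994

SD = 14.2994


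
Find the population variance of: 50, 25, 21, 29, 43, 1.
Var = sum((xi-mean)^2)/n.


Mean = 28.1667
Squared deviations: 476.6944, 10.0278, 51.3611, 0.6944, 220.0278, 738.0278
Sum = 1496.8333
Variance = 1496.8333/6 = 249.4722

Variance = 249.4722


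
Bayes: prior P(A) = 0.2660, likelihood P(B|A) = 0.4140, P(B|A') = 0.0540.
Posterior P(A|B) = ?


P(B) = P(B|A)*P(A) + P(B|A')*P(A')
= 0.4140*0.2660 + 0.0540*0.7340
= 0.110124 + 0.039636 = 0.149760
P(A|B) = 0.110124/0.149760 = 0.7353

P(A|B) = 0.7353


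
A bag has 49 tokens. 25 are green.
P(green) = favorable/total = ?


P = 25/49 = 0.5102

P = 0.5102


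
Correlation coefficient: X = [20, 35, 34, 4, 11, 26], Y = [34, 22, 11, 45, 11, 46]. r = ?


Mean X = 21.6667, Mean Y = 28.1667
SD X = 11.382247, SD Y = 14.507661
Cov = -56.777778
r = -56.777778/(11.382247*14.507661) = -0.3438

r = -0.3438


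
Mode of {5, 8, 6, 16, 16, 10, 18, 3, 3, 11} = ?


Frequencies: 3:2, 5:1, 6:1, 8:1, 10:1, 11:1, 16:2, 18:1
Max frequency = 2
Mode = 3, 16

Mode = 3, 16


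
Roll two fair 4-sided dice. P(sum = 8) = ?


Total outcomes = 4×4 = 16
Favorable (sum = 8): 1
P = 1/16 = 0.0625

P = 0.0625


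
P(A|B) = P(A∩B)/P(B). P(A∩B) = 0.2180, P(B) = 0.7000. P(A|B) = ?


P(A|B) = 0.2180/0.7000 = 0.3114

P(A|B) = 0.3114


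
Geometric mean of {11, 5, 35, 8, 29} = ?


Product = 11 × 5 × 35 × 8 × 29 = 446600
GM = 446600^(1/5) = 13.4891

GM = 13.4891


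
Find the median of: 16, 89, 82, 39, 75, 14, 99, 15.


Sorted: 14, 15, 16, 39, 75, 82, 89, 99
n = 8 (even)
Middle values: 39 and 75
Median = (39+75)/2 = 57.0000

Median = 57.0000


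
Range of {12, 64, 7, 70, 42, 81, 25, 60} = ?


Max = 81, Min = 7
Range = 81 - 7 = 74

Range = 74


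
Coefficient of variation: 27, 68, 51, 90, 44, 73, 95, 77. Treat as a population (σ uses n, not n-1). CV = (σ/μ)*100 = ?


Mean = 65.6250
SD = 21.8514
CV = (21.8514/65.6250)*100 = 33.2974%

CV = 33.2974%


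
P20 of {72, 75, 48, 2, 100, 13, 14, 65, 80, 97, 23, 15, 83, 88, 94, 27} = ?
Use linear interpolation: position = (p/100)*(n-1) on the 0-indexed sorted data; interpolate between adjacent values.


Sorted: 2, 13, 14, 15, 23, 27, 48, 65, 72, 75, 80, 83, 88, 94, 97, 100
n = 16
Index = 20/100 * 15 = 3.0000
Lower = data[3] = 15, Upper = data[4] = 23
P20 = 15 + 0*(8) = 15.0000

P20 = 15.0000


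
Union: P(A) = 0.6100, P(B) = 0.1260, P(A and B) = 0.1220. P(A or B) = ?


P(A∪B) = 0.6100 + 0.1260 - 0.1220
= 0.7360 - 0.1220
= 0.6140

P(A∪B) = 0.6140


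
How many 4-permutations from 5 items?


P(5,4) = 5!/1!
= 120/1
= 120

P(5,4) = 120


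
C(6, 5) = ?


C(6,5) = 6!/(5! × 1!)
= 720/(120 × 1)
= 6

C(6,5) = 6


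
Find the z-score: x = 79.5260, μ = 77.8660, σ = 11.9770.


z = (79.5260 - 77.8660)/11.9770
= 1.6600/11.9770
= 0.1386

z = 0.1386


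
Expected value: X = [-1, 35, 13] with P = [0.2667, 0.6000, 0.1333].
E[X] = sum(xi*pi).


E[X] = -1*0.2667 + 35*0.6000 + 13*0.1333
= -0.2667 + 21.0000 + 1.7329
= 22.4662

E[X] = 22.4662


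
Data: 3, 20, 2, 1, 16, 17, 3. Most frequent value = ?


Frequencies: 1:1, 2:1, 3:2, 16:1, 17:1, 20:1
Max frequency = 2
Mode = 3

Mode = 3


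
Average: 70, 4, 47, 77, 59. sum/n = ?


Sum = 70 + 4 + 47 + 77 + 59 = 257
n = 5
Mean = 257/5 = 51.4000

Mean = 51.4000


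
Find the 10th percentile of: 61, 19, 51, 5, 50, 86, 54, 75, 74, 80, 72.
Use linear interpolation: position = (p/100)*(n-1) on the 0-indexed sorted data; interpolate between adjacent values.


Sorted: 5, 19, 50, 51, 54, 61, 72, 74, 75, 80, 86
n = 11
Index = 10/100 * 10 = 1.0000
Lower = data[1] = 19, Upper = data[2] = 50
P10 = 19 + 0*(31) = 19.0000

P10 = 19.0000


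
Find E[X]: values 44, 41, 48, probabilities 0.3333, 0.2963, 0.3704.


E[X] = 44*0.3333 + 41*0.2963 + 48*0.3704
= 14.6652 + 12.1483 + 17.7792
= 44.5927

E[X] = 44.5927


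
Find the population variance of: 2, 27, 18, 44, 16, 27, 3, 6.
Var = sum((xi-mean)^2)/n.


Mean = 17.8750
Squared deviations: 252.0156, 83.2656, 0.0156, 682.5156, 3.5156, 83.2656, 221.2656, 141.0156
Sum = 1466.8750
Variance = 1466.8750/8 = 183.3594

Variance = 183.3594


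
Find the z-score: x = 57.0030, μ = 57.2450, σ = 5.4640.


z = (57.0030 - 57.2450)/5.4640
= -0.2420/5.4640
= -0.0443

z = -0.0443


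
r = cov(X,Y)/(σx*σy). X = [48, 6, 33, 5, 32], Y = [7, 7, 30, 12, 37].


Mean X = 24.8000, Mean Y = 18.6000
SD X = 16.749925, SD Y = 12.499600
Cov = 61.120000
r = 61.120000/(16.749925*12.499600) = 0.2919

r = 0.2919


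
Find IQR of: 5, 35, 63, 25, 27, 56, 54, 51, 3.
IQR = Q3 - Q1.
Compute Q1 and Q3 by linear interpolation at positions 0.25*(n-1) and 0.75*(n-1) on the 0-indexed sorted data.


Sorted: 3, 5, 25, 27, 35, 51, 54, 56, 63
Q1 (25th %ile) = 25.0000
Q3 (75th %ile) = 54.0000
IQR = 54.0000 - 25.0000 = 29.0000

IQR = 29.0000


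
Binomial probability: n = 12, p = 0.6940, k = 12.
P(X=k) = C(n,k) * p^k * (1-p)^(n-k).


C(12,12) = 1
p^12 = 0.012483
(1-p)^0 = 1.000000
P = 1 * 0.012483 * 1.000000 = 0.0125

P(X=12) = 0.0125


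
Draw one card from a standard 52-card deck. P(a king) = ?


4 kings in 52 cards
P = 4/52 = 0.0769

P = 0.0769


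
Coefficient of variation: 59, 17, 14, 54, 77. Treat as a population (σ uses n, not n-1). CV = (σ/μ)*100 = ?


Mean = 44.2000
SD = 24.6690
CV = (24.6690/44.2000)*100 = 55.8122%

CV = 55.8122%


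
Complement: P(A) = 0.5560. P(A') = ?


P(not A) = 1 - 0.5560 = 0.4440

P(not A) = 0.4440


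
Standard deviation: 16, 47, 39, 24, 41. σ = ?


Mean = 33.4000
Variance = 133.0400
SD = sqrt(133.0400) = 11.5343

SD = 11.5343


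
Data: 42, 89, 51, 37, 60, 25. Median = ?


Sorted: 25, 37, 42, 51, 60, 89
n = 6 (even)
Middle values: 42 and 51
Median = (42+51)/2 = 46.5000

Median = 46.5000


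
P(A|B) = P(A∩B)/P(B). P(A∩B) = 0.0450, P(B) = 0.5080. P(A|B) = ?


P(A|B) = 0.0450/0.5080 = 0.0886

P(A|B) = 0.0886


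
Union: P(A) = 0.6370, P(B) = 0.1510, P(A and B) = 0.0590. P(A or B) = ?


P(A∪B) = 0.6370 + 0.1510 - 0.0590
= 0.7880 - 0.0590
= 0.7290

P(A∪B) = 0.7290


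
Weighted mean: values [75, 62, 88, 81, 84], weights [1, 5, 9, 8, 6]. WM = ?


Numerator = 75*1 + 62*5 + 88*9 + 81*8 + 84*6 = 2329
Denominator = 1 + 5 + 9 + 8 + 6 = 29
WM = 2329/29 = 80.3103

WM = 80.3103
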